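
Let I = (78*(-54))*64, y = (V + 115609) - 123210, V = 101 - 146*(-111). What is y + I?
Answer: -260862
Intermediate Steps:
V = 16307 (V = 101 + 16206 = 16307)
y = 8706 (y = (16307 + 115609) - 123210 = 131916 - 123210 = 8706)
I = -269568 (I = -4212*64 = -269568)
y + I = 8706 - 269568 = -260862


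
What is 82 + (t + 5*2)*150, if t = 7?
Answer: 2632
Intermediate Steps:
82 + (t + 5*2)*150 = 82 + (7 + 5*2)*150 = 82 + (7 + 10)*150 = 82 + 17*150 = 82 + 2550 = 2632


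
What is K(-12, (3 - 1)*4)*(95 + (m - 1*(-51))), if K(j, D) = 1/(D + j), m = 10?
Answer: -39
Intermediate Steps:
K(-12, (3 - 1)*4)*(95 + (m - 1*(-51))) = (95 + (10 - 1*(-51)))/((3 - 1)*4 - 12) = (95 + (10 + 51))/(2*4 - 12) = (95 + 61)/(8 - 12) = 156/(-4) = -¼*156 = -39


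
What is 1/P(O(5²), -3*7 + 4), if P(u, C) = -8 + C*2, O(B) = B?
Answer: -1/42 ≈ -0.023810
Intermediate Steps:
P(u, C) = -8 + 2*C
1/P(O(5²), -3*7 + 4) = 1/(-8 + 2*(-3*7 + 4)) = 1/(-8 + 2*(-21 + 4)) = 1/(-8 + 2*(-17)) = 1/(-8 - 34) = 1/(-42) = -1/42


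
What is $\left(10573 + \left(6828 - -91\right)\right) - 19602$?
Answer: $-2110$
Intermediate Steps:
$\left(10573 + \left(6828 - -91\right)\right) - 19602 = \left(10573 + \left(6828 + 91\right)\right) - 19602 = \left(10573 + 6919\right) - 19602 = 17492 - 19602 = -2110$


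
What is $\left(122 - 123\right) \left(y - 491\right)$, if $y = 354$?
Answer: $137$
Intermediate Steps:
$\left(122 - 123\right) \left(y - 491\right) = \left(122 - 123\right) \left(354 - 491\right) = \left(-1\right) \left(-137\right) = 137$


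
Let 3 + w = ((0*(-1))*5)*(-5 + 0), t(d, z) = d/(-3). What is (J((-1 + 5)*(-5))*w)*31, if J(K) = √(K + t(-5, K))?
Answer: -31*I*√165 ≈ -398.2*I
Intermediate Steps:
t(d, z) = -d/3 (t(d, z) = d*(-⅓) = -d/3)
w = -3 (w = -3 + ((0*(-1))*5)*(-5 + 0) = -3 + (0*5)*(-5) = -3 + 0*(-5) = -3 + 0 = -3)
J(K) = √(5/3 + K) (J(K) = √(K - ⅓*(-5)) = √(K + 5/3) = √(5/3 + K))
(J((-1 + 5)*(-5))*w)*31 = ((√(15 + 9*((-1 + 5)*(-5)))/3)*(-3))*31 = ((√(15 + 9*(4*(-5)))/3)*(-3))*31 = ((√(15 + 9*(-20))/3)*(-3))*31 = ((√(15 - 180)/3)*(-3))*31 = ((√(-165)/3)*(-3))*31 = (((I*√165)/3)*(-3))*31 = ((I*√165/3)*(-3))*31 = -I*√165*31 = -31*I*√165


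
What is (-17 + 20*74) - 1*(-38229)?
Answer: 39692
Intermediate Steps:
(-17 + 20*74) - 1*(-38229) = (-17 + 1480) + 38229 = 1463 + 38229 = 39692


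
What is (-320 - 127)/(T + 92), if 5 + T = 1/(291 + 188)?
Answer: -214113/41674 ≈ -5.1378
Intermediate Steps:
T = -2394/479 (T = -5 + 1/(291 + 188) = -5 + 1/479 = -2394/479 ≈ -4.9979)
(-320 - 127)/(T + 92) = (-320 - 127)/(-2394/479 + 92) = -447/41674/479 = -447*479/41674 = -214113/41674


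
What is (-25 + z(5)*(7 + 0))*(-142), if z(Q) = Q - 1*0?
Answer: -1420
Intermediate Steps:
z(Q) = Q (z(Q) = Q + 0 = Q)
(-25 + z(5)*(7 + 0))*(-142) = (-25 + 5*(7 + 0))*(-142) = (-25 + 5*7)*(-142) = (-25 + 35)*(-142) = 10*(-142) = -1420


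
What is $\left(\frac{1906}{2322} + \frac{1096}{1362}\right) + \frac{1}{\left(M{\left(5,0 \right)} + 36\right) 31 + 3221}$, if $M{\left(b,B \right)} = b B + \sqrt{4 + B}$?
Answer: $\frac{1884825940}{1159343253} \approx 1.6258$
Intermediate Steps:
$M{\left(b,B \right)} = \sqrt{4 + B} + B b$ ($M{\left(b,B \right)} = B b + \sqrt{4 + B} = \sqrt{4 + B} + B b$)
$\left(\frac{1906}{2322} + \frac{1096}{1362}\right) + \frac{1}{\left(M{\left(5,0 \right)} + 36\right) 31 + 3221} = \left(\frac{1906}{2322} + \frac{1096}{1362}\right) + \frac{1}{\left(\left(\sqrt{4 + 0} + 0 \cdot 5\right) + 36\right) 31 + 3221} = \left(1906 \cdot \frac{1}{2322} + 1096 \cdot \frac{1}{1362}\right) + \frac{1}{\left(\left(\sqrt{4} + 0\right) + 36\right) 31 + 3221} = \left(\frac{953}{1161} + \frac{548}{681}\right) + \frac{1}{\left(\left(2 + 0\right) + 36\right) 31 + 3221} = \frac{428407}{263547} + \frac{1}{\left(2 + 36\right) 31 + 3221} = \frac{428407}{263547} + \frac{1}{38 \cdot 31 + 3221} = \frac{428407}{263547} + \frac{1}{1178 + 3221} = \frac{428407}{263547} + \frac{1}{4399} = \frac{1884825940}{1159343253}$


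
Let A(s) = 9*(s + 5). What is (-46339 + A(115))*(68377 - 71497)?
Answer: 141208080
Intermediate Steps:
A(s) = 45 + 9*s (A(s) = 9*(5 + s) = 45 + 9*s)
(-46339 + A(115))*(68377 - 71497) = (-46339 + (45 + 9*115))*(68377 - 71497) = (-46339 + (45 + 1035))*(-3120) = (-46339 + 1080)*(-3120) = -45259*(-3120) = 141208080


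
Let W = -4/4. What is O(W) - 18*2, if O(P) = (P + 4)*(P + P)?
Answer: -42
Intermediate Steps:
W = -1 (W = -4*¼ = -1)
O(P) = 2*P*(4 + P) (O(P) = (4 + P)*(2*P) = 2*P*(4 + P))
O(W) - 18*2 = 2*(-1)*(4 - 1) - 18*2 = 2*(-1)*3 - 36 = -6 - 36 = -42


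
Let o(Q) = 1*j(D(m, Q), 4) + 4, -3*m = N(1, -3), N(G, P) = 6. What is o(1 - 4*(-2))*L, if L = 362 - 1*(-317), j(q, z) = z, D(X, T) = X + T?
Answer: 5432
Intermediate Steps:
m = -2 (m = -⅓*6 = -2)
D(X, T) = T + X
L = 679 (L = 362 + 317 = 679)
o(Q) = 8 (o(Q) = 1*4 + 4 = 4 + 4 = 8)
o(1 - 4*(-2))*L = 8*679 = 5432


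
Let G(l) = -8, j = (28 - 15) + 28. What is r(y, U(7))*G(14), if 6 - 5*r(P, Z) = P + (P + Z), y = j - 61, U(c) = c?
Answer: -312/5 ≈ -62.400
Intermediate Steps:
j = 41 (j = 13 + 28 = 41)
y = -20 (y = 41 - 61 = -20)
r(P, Z) = 6/5 - 2*P/5 - Z/5 (r(P, Z) = 6/5 - (P + (P + Z))/5 = 6/5 - (Z + 2*P)/5 = 6/5 + (-2*P/5 - Z/5) = 6/5 - 2*P/5 - Z/5)
r(y, U(7))*G(14) = (6/5 - 2/5*(-20) - 1/5*7)*(-8) = (6/5 + 8 - 7/5)*(-8) = (39/5)*(-8) = -312/5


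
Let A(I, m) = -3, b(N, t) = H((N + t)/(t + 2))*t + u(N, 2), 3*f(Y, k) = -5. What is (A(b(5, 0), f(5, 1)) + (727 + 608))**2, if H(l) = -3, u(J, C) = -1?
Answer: 1774224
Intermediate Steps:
f(Y, k) = -5/3 (f(Y, k) = (1/3)*(-5) = -5/3)
b(N, t) = -1 - 3*t (b(N, t) = -3*t - 1 = -1 - 3*t)
(A(b(5, 0), f(5, 1)) + (727 + 608))**2 = (-3 + (727 + 608))**2 = (-3 + 1335)**2 = 1332**2 = 1774224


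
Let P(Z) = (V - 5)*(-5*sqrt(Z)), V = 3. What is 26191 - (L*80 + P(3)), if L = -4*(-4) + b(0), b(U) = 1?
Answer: 24831 - 10*sqrt(3) ≈ 24814.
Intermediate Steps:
P(Z) = 10*sqrt(Z) (P(Z) = (3 - 5)*(-5*sqrt(Z)) = -(-10)*sqrt(Z) = 10*sqrt(Z))
L = 17 (L = -4*(-4) + 1 = 16 + 1 = 17)
26191 - (L*80 + P(3)) = 26191 - (17*80 + 10*sqrt(3)) = 26191 - (1360 + 10*sqrt(3)) = 26191 + (-1360 - 10*sqrt(3)) = 24831 - 10*sqrt(3)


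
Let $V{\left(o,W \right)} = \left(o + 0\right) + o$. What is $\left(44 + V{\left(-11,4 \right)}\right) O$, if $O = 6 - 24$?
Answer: $-396$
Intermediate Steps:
$V{\left(o,W \right)} = 2 o$ ($V{\left(o,W \right)} = o + o = 2 o$)
$O = -18$ ($O = 6 - 24 = -18$)
$\left(44 + V{\left(-11,4 \right)}\right) O = \left(44 + 2 \left(-11\right)\right) \left(-18\right) = \left(44 - 22\right) \left(-18\right) = 22 \left(-18\right) = -396$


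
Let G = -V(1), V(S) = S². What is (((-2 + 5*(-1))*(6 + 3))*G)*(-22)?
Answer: -1386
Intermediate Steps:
G = -1 (G = -1*1² = -1*1 = -1)
(((-2 + 5*(-1))*(6 + 3))*G)*(-22) = (((-2 + 5*(-1))*(6 + 3))*(-1))*(-22) = (((-2 - 5)*9)*(-1))*(-22) = (-7*9*(-1))*(-22) = -63*(-1)*(-22) = 63*(-22) = -1386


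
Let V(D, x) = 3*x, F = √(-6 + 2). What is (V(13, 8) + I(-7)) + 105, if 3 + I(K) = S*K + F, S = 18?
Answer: 2*I ≈ 2.0*I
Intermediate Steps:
F = 2*I (F = √(-4) = 2*I ≈ 2.0*I)
I(K) = -3 + 2*I + 18*K (I(K) = -3 + (18*K + 2*I) = -3 + (2*I + 18*K) = -3 + 2*I + 18*K)
(V(13, 8) + I(-7)) + 105 = (3*8 + (-3 + 2*I + 18*(-7))) + 105 = (24 + (-3 + 2*I - 126)) + 105 = (24 + (-129 + 2*I)) + 105 = (-105 + 2*I) + 105 = 2*I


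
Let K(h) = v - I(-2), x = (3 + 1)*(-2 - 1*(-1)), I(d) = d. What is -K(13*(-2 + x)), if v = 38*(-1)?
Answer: 36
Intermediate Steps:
x = -4 (x = 4*(-2 + 1) = 4*(-1) = -4)
v = -38
K(h) = -36 (K(h) = -38 - 1*(-2) = -38 + 2 = -36)
-K(13*(-2 + x)) = -1*(-36) = 36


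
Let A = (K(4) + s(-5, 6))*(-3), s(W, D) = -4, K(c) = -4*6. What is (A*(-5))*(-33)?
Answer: 13860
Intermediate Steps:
K(c) = -24
A = 84 (A = (-24 - 4)*(-3) = -28*(-3) = 84)
(A*(-5))*(-33) = (84*(-5))*(-33) = -420*(-33) = 13860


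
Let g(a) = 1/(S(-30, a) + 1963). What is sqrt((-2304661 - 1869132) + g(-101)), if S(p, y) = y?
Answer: I*sqrt(295320897470)/266 ≈ 2043.0*I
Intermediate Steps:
g(a) = 1/(1963 + a) (g(a) = 1/(a + 1963) = 1/(1963 + a))
sqrt((-2304661 - 1869132) + g(-101)) = sqrt((-2304661 - 1869132) + 1/(1963 - 101)) = sqrt(-4173793 + 1/1862) = sqrt(-7771602565/1862) = I*sqrt(295320897470)/266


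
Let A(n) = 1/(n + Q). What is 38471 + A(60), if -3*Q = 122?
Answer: 2231321/58 ≈ 38471.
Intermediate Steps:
Q = -122/3 (Q = -1/3*122 = -122/3 ≈ -40.667)
A(n) = 1/(-122/3 + n) (A(n) = 1/(n - 122/3) = 1/(-122/3 + n))
38471 + A(60) = 38471 + 3/(-122 + 3*60) = 38471 + 3/(-122 + 180) = 38471 + 3/58 = 2231321/58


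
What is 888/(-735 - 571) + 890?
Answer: 580726/653 ≈ 889.32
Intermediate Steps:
888/(-735 - 571) + 890 = 888/(-1306) + 890 = 888*(-1/1306) + 890 = -444/653 + 890 = 580726/653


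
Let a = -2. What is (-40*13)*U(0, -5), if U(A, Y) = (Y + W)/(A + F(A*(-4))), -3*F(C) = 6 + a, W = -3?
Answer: -3120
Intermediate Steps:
F(C) = -4/3 (F(C) = -(6 - 2)/3 = -⅓*4 = -4/3)
U(A, Y) = (-3 + Y)/(-4/3 + A) (U(A, Y) = (Y - 3)/(A - 4/3) = (-3 + Y)/(-4/3 + A))
(-40*13)*U(0, -5) = (-40*13)*(3*(-3 - 5)/(-4 + 3*0)) = -1560*(-8)/(-4 + 0) = -1560*(-8)/(-4) = -1560*(-1)*(-8)/4 = -520*6 = -3120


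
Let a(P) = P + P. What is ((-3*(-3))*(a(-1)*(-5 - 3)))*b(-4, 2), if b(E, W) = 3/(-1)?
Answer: -432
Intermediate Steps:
a(P) = 2*P
b(E, W) = -3 (b(E, W) = 3*(-1) = -3)
((-3*(-3))*(a(-1)*(-5 - 3)))*b(-4, 2) = ((-3*(-3))*((2*(-1))*(-5 - 3)))*(-3) = (9*(-2*(-8)))*(-3) = (9*16)*(-3) = 144*(-3) = -432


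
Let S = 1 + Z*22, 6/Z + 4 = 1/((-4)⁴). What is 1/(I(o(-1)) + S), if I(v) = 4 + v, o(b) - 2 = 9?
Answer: -31/528 ≈ -0.058712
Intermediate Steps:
o(b) = 11 (o(b) = 2 + 9 = 11)
Z = -512/341 (Z = 6/(-4 + 1/((-4)⁴)) = 6/(-4 + 1/256) = 6/(-1023/256) = 6*(-256/1023) = -512/341 ≈ -1.5015)
S = -993/31 (S = 1 - 512/341*22 = 1 - 1024/31 = -993/31 ≈ -32.032)
1/(I(o(-1)) + S) = 1/((4 + 11) - 993/31) = 1/(15 - 993/31) = 1/(-528/31) = -31/528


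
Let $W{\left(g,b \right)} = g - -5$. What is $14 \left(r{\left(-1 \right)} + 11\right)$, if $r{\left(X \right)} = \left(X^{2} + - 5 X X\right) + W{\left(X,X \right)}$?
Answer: $154$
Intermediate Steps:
$W{\left(g,b \right)} = 5 + g$ ($W{\left(g,b \right)} = g + 5 = 5 + g$)
$r{\left(X \right)} = 5 + X - 4 X^{2}$ ($r{\left(X \right)} = \left(X^{2} + - 5 X X\right) + \left(5 + X\right) = \left(X^{2} - 5 X^{2}\right) + \left(5 + X\right) = - 4 X^{2} + \left(5 + X\right) = 5 + X - 4 X^{2}$)
$14 \left(r{\left(-1 \right)} + 11\right) = 14 \left(\left(5 - 1 - 4 \left(-1\right)^{2}\right) + 11\right) = 14 \left(\left(5 - 1 - 4\right) + 11\right) = 14 \left(0 + 11\right) = 14 \cdot 11 = 154$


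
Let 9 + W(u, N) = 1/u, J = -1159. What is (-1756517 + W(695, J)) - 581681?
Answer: -1625053864/695 ≈ -2.3382e+6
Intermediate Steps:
W(u, N) = -9 + 1/u
(-1756517 + W(695, J)) - 581681 = (-1756517 + (-9 + 1/695)) - 581681 = (-1756517 - 6254/695) - 581681 = -1220785569/695 - 581681 = -1625053864/695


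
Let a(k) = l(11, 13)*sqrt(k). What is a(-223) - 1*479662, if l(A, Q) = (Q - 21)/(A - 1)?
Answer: -479662 - 4*I*sqrt(223)/5 ≈ -4.7966e+5 - 11.947*I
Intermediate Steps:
l(A, Q) = (-21 + Q)/(-1 + A)
a(k) = -4*sqrt(k)/5 (a(k) = ((-21 + 13)/(-1 + 11))*sqrt(k) = (-8/10)*sqrt(k) = ((1/10)*(-8))*sqrt(k) = -4*sqrt(k)/5)
a(-223) - 1*479662 = -4*I*sqrt(223)/5 - 1*479662 = -4*I*sqrt(223)/5 - 479662 = -479662 - 4*I*sqrt(223)/5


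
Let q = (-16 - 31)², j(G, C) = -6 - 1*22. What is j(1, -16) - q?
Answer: -2237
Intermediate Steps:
j(G, C) = -28 (j(G, C) = -6 - 22 = -28)
q = 2209 (q = (-47)² = 2209)
j(1, -16) - q = -28 - 1*2209 = -28 - 2209 = -2237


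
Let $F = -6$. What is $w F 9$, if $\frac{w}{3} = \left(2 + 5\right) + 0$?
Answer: $-1134$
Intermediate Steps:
$w = 21$ ($w = 3 \left(\left(2 + 5\right) + 0\right) = 3 \left(7 + 0\right) = 3 \cdot 7 = 21$)
$w F 9 = 21 \left(-6\right) 9 = \left(-126\right) 9 = -1134$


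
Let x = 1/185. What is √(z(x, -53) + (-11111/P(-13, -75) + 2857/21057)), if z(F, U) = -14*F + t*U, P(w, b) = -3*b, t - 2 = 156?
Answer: I*√127826196098280434/3895545 ≈ 91.779*I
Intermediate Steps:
x = 1/185 ≈ 0.0054054
t = 158 (t = 2 + 156 = 158)
z(F, U) = -14*F + 158*U
√(z(x, -53) + (-11111/P(-13, -75) + 2857/21057)) = √((-14*1/185 + 158*(-53)) + (-11111/((-3*(-75))) + 2857/21057)) = √((-14/185 - 8374) + (-11111/225 + 2857*(1/21057))) = √(-1549204/185 + (-11111*1/225 + 2857/21057)) = √(-1549204/185 + (-11111/225 + 2857/21057)) = √(-1549204/185 - 77773834/1579275) = √(-492201461278/58433175) = I*√127826196098280434/3895545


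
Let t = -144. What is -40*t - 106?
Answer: 5654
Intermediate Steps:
-40*t - 106 = -40*(-144) - 106 = 5760 - 106 = 5654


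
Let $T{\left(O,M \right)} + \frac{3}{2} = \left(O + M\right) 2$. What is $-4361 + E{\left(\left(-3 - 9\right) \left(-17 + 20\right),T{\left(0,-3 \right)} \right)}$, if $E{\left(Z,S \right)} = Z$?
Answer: $-4397$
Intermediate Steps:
$T{\left(O,M \right)} = - \frac{3}{2} + 2 M + 2 O$ ($T{\left(O,M \right)} = - \frac{3}{2} + \left(O + M\right) 2 = - \frac{3}{2} + \left(M + O\right) 2 = - \frac{3}{2} + \left(2 M + 2 O\right) = - \frac{3}{2} + 2 M + 2 O$)
$-4361 + E{\left(\left(-3 - 9\right) \left(-17 + 20\right),T{\left(0,-3 \right)} \right)} = -4361 + \left(-3 - 9\right) \left(-17 + 20\right) = -4361 - 36 = -4397$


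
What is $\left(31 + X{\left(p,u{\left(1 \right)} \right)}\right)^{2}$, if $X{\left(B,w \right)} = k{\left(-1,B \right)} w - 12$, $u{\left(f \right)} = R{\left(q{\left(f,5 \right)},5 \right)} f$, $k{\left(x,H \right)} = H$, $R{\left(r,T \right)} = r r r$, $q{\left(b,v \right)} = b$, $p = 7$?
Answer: $676$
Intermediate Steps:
$R{\left(r,T \right)} = r^{3}$ ($R{\left(r,T \right)} = r^{2} r = r^{3}$)
$u{\left(f \right)} = f^{4}$ ($u{\left(f \right)} = f^{3} f = f^{4}$)
$X{\left(B,w \right)} = -12 + B w$ ($X{\left(B,w \right)} = B w - 12 = -12 + B w$)
$\left(31 + X{\left(p,u{\left(1 \right)} \right)}\right)^{2} = \left(31 - \left(12 - 7 \cdot 1^{4}\right)\right)^{2} = \left(31 + \left(-12 + 7 \cdot 1\right)\right)^{2} = \left(31 + \left(-12 + 7\right)\right)^{2} = \left(31 - 5\right)^{2} = 26^{2} = 676$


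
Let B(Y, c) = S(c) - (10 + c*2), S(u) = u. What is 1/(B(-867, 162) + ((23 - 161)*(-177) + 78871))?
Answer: 1/103125 ≈ 9.6970e-6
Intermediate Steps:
B(Y, c) = -10 - c (B(Y, c) = c - (10 + c*2) = c - (10 + 2*c) = c + (-10 - 2*c) = -10 - c)
1/(B(-867, 162) + ((23 - 161)*(-177) + 78871)) = 1/((-10 - 1*162) + ((23 - 161)*(-177) + 78871)) = 1/((-10 - 162) + (-138*(-177) + 78871)) = 1/(-172 + (24426 + 78871)) = 1/(-172 + 103297) = 1/103125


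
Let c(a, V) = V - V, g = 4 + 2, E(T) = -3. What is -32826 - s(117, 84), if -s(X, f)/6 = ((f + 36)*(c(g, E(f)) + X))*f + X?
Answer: 7044036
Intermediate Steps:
g = 6
c(a, V) = 0
s(X, f) = -6*X - 6*X*f*(36 + f) (s(X, f) = -6*(((f + 36)*(0 + X))*f + X) = -6*(((36 + f)*X)*f + X) = -6*((X*(36 + f))*f + X) = -6*(X*f*(36 + f) + X) = -6*(X + X*f*(36 + f)) = -6*X - 6*X*f*(36 + f))
-32826 - s(117, 84) = -32826 - 6*117*(-1 - 1*84² - 36*84) = -32826 - 6*117*(-1 - 1*7056 - 3024) = -32826 - 6*117*(-1 - 7056 - 3024) = -32826 - 6*117*(-10081) = -32826 - 1*(-7076862) = -32826 + 7076862 = 7044036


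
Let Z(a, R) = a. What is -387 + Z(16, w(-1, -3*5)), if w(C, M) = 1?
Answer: -371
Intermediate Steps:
-387 + Z(16, w(-1, -3*5)) = -387 + 16 = -371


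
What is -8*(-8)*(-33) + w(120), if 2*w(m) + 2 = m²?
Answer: 5087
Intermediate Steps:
w(m) = -1 + m²/2
-8*(-8)*(-33) + w(120) = -8*(-8)*(-33) + (-1 + (½)*120²) = 64*(-33) + (-1 + (½)*14400) = -2112 + (-1 + 7200) = -2112 + 7199 = 5087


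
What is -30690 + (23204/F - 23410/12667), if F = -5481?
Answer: -2131162245908/69427827 ≈ -30696.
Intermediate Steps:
-30690 + (23204/F - 23410/12667) = -30690 + (23204/(-5481) - 23410/12667) = -30690 + (23204*(-1/5481) - 23410*1/12667) = -30690 + (-23204/5481 - 23410/12667) = -30690 - 422235278/69427827 = -2131162245908/69427827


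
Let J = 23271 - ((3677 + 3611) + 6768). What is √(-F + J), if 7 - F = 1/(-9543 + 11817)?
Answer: √47615270082/2274 ≈ 95.958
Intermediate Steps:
F = 15917/2274 (F = 7 - 1/(-9543 + 11817) = 7 - 1/2274 = 15917/2274 ≈ 6.9996)
J = 9215 (J = 23271 - (7288 + 6768) = 23271 - 1*14056 = 23271 - 14056 = 9215)
√(-F + J) = √(-1*15917/2274 + 9215) = √(-15917/2274 + 9215) = √(20938993/2274) = √47615270082/2274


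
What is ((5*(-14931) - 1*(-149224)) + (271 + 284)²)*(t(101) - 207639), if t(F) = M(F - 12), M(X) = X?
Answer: -79407384700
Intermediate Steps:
t(F) = -12 + F (t(F) = F - 12 = -12 + F)
((5*(-14931) - 1*(-149224)) + (271 + 284)²)*(t(101) - 207639) = ((5*(-14931) - 1*(-149224)) + (271 + 284)²)*((-12 + 101) - 207639) = ((-74655 + 149224) + 555²)*(89 - 207639) = (74569 + 308025)*(-207550) = 382594*(-207550) = -79407384700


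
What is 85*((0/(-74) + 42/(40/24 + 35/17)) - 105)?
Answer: -151368/19 ≈ -7966.7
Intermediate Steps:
85*((0/(-74) + 42/(40/24 + 35/17)) - 105) = 85*((0*(-1/74) + 42/(40*(1/24) + 35*(1/17))) - 105) = 85*((0 + 42/(5/3 + 35/17)) - 105) = 85*((0 + 42/(190/51)) - 105) = 85*((0 + 42*(51/190)) - 105) = 85*((0 + 1071/95) - 105) = 85*(1071/95 - 105) = 85*(-8904/95) = -151368/19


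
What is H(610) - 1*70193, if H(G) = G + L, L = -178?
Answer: -69761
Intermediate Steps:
H(G) = -178 + G (H(G) = G - 178 = -178 + G)
H(610) - 1*70193 = (-178 + 610) - 1*70193 = 432 - 70193 = -69761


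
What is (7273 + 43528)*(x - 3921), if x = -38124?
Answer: -2135928045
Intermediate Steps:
(7273 + 43528)*(x - 3921) = (7273 + 43528)*(-38124 - 3921) = 50801*(-42045) = -2135928045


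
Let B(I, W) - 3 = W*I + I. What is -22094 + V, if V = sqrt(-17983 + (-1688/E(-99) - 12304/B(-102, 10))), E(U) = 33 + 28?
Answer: -22094 + 5*I*sqrt(3354629305623)/68259 ≈ -22094.0 + 134.16*I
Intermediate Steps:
B(I, W) = 3 + I + I*W (B(I, W) = 3 + (W*I + I) = 3 + (I*W + I) = 3 + (I + I*W) = 3 + I + I*W)
E(U) = 61
V = 5*I*sqrt(3354629305623)/68259 (V = sqrt(-17983 + (-1688/61 - 12304/(3 - 102 - 102*10))) = sqrt(-17983 + (-1688*1/61 - 12304/(3 - 102 - 1020))) = sqrt(-17983 + (-1688/61 - 12304/(-1119))) = sqrt(-17983 + (-1688/61 - 12304*(-1/1119))) = sqrt(-17983 + (-1688/61 + 12304/1119)) = sqrt(-17983 - 1138328/68259) = sqrt(-1228639925/68259) = 5*I*sqrt(3354629305623)/68259 ≈ 134.16*I)
-22094 + V = -22094 + 5*I*sqrt(3354629305623)/68259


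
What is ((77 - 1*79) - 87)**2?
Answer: 7921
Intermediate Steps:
((77 - 1*79) - 87)**2 = ((77 - 79) - 87)**2 = (-2 - 87)**2 = (-89)**2 = 7921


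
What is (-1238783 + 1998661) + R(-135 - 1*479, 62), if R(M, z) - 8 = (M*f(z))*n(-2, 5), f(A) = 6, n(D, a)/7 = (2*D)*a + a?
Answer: 1146706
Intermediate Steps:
n(D, a) = 7*a + 14*D*a (n(D, a) = 7*((2*D)*a + a) = 7*(2*D*a + a) = 7*(a + 2*D*a) = 7*a + 14*D*a)
R(M, z) = 8 - 630*M (R(M, z) = 8 + (M*6)*(7*5*(1 + 2*(-2))) = 8 + (6*M)*(7*5*(1 - 4)) = 8 + (6*M)*(7*5*(-3)) = 8 + (6*M)*(-105) = 8 - 630*M)
(-1238783 + 1998661) + R(-135 - 1*479, 62) = (-1238783 + 1998661) + (8 - 630*(-135 - 1*479)) = 759878 + (8 - 630*(-135 - 479)) = 759878 + (8 - 630*(-614)) = 759878 + (8 + 386820) = 759878 + 386828 = 1146706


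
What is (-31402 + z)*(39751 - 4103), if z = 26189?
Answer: -185833024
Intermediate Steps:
(-31402 + z)*(39751 - 4103) = (-31402 + 26189)*(39751 - 4103) = -5213*35648 = -185833024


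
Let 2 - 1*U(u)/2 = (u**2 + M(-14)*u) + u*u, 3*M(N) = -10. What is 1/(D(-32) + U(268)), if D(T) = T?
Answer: -3/856612 ≈ -3.5022e-6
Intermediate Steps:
M(N) = -10/3 (M(N) = (1/3)*(-10) = -10/3)
U(u) = 4 - 4*u**2 + 20*u/3 (U(u) = 4 - 2*((u**2 - 10*u/3) + u*u) = 4 - 2*((u**2 - 10*u/3) + u**2) = 4 - 2*(2*u**2 - 10*u/3) = 4 + (-4*u**2 + 20*u/3) = 4 - 4*u**2 + 20*u/3)
1/(D(-32) + U(268)) = 1/(-32 + (4 - 4*268**2 + (20/3)*268)) = 1/(-32 + (4 - 4*71824 + 5360/3)) = 1/(-32 + (4 - 287296 + 5360/3)) = 1/(-32 - 856516/3) = 1/(-856612/3) = -3/856612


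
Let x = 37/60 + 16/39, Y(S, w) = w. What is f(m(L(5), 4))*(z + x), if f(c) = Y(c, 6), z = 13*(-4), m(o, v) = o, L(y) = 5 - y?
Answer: -39759/130 ≈ -305.84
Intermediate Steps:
z = -52
f(c) = 6
x = 267/260 (x = 37*(1/60) + 16*(1/39) = 37/60 + 16/39 = 267/260 ≈ 1.0269)
f(m(L(5), 4))*(z + x) = 6*(-52 + 267/260) = 6*(-13253/260) = -39759/130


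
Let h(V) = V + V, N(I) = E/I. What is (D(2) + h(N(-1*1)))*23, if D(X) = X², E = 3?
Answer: -46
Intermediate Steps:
N(I) = 3/I
h(V) = 2*V
(D(2) + h(N(-1*1)))*23 = (2² + 2*(3/((-1*1))))*23 = (4 + 2*(3/(-1)))*23 = (4 + 2*(3*(-1)))*23 = (4 + 2*(-3))*23 = (4 - 6)*23 = -2*23 = -46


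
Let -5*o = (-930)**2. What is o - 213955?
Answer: -386935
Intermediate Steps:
o = -172980 (o = -1/5*(-930)**2 = -1/5*864900 = -172980)
o - 213955 = -172980 - 213955 = -386935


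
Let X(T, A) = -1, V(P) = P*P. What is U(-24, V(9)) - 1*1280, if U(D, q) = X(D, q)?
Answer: -1281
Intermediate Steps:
V(P) = P²
U(D, q) = -1
U(-24, V(9)) - 1*1280 = -1 - 1*1280 = -1 - 1280 = -1281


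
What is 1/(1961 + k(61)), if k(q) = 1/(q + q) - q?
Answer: 122/231801 ≈ 0.00052631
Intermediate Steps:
k(q) = 1/(2*q) - q
1/(1961 + k(61)) = 1/(1961 + ((½)/61 - 1*61)) = 1/(1961 + ((½)*(1/61) - 61)) = 1/(1961 + (1/122 - 61)) = 1/(1961 - 7441/122) = 1/(231801/122) = 122/231801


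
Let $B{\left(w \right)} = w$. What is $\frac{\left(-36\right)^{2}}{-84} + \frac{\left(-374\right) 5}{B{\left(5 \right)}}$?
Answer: $- \frac{2726}{7} \approx -389.43$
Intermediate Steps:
$\frac{\left(-36\right)^{2}}{-84} + \frac{\left(-374\right) 5}{B{\left(5 \right)}} = \frac{\left(-36\right)^{2}}{-84} + \frac{\left(-374\right) 5}{5} = 1296 \left(- \frac{1}{84}\right) - 374 = - \frac{108}{7} - 374 = - \frac{2726}{7}$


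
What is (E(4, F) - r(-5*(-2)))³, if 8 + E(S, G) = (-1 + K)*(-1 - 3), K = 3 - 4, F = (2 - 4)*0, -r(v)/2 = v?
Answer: 8000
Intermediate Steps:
r(v) = -2*v
F = 0 (F = -2*0 = 0)
K = -1
E(S, G) = 0 (E(S, G) = -8 + (-1 - 1)*(-1 - 3) = -8 - 2*(-4) = -8 + 8 = 0)
(E(4, F) - r(-5*(-2)))³ = (0 - (-2)*(-5*(-2)))³ = (0 - (-2)*10)³ = (0 - 1*(-20))³ = (0 + 20)³ = 20³ = 8000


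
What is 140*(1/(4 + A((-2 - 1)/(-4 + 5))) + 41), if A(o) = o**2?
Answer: 74760/13 ≈ 5750.8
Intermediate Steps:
140*(1/(4 + A((-2 - 1)/(-4 + 5))) + 41) = 140*(1/(4 + ((-2 - 1)/(-4 + 5))**2) + 41) = 140*(1/(4 + (-3/1)**2) + 41) = 140*(1/(4 + (-3*1)**2) + 41) = 140*(1/(4 + (-3)**2) + 41) = 140*(1/(4 + 9) + 41) = 140*(1/13 + 41) = 140*(534/13) = 74760/13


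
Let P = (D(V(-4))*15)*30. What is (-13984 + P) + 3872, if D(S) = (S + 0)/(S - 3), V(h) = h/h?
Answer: -10337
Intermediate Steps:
V(h) = 1
D(S) = S/(-3 + S)
P = -225 (P = ((1/(-3 + 1))*15)*30 = ((1/(-2))*15)*30 = ((1*(-½))*15)*30 = -½*15*30 = -15/2*30 = -225)
(-13984 + P) + 3872 = (-13984 - 225) + 3872 = -14209 + 3872 = -10337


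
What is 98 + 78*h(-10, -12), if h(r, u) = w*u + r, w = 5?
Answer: -5362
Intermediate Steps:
h(r, u) = r + 5*u (h(r, u) = 5*u + r = r + 5*u)
98 + 78*h(-10, -12) = 98 + 78*(-10 + 5*(-12)) = 98 + 78*(-10 - 60) = 98 + 78*(-70) = 98 - 5460 = -5362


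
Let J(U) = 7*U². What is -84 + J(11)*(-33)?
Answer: -28035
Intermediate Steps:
-84 + J(11)*(-33) = -84 + (7*11²)*(-33) = -84 + (7*121)*(-33) = -84 + 847*(-33) = -84 - 27951 = -28035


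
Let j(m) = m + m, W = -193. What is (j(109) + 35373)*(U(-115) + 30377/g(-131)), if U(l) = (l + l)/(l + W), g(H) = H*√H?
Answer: 4092965/154 + 1081147807*I*√131/17161 ≈ 26578.0 + 7.2107e+5*I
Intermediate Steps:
g(H) = H^(3/2)
U(l) = 2*l/(-193 + l) (U(l) = (l + l)/(l - 193) = (2*l)/(-193 + l) = 2*l/(-193 + l))
j(m) = 2*m
(j(109) + 35373)*(U(-115) + 30377/g(-131)) = (2*109 + 35373)*(2*(-115)/(-193 - 115) + 30377/((-131)^(3/2))) = (218 + 35373)*(2*(-115)/(-308) + 30377/((-131*I*√131))) = 35591*(2*(-115)*(-1/308) + 30377*(I*√131/17161)) = 35591*(115/154 + 30377*I*√131/17161) = 4092965/154 + 1081147807*I*√131/17161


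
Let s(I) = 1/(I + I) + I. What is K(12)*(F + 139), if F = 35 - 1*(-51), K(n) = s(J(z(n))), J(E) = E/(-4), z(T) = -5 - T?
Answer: 66825/68 ≈ 982.72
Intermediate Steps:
J(E) = -E/4 (J(E) = E*(-¼) = -E/4)
s(I) = I + 1/(2*I) (s(I) = 1/(2*I) + I = I + 1/(2*I))
K(n) = 5/4 + 1/(2*(5/4 + n/4)) + n/4 (K(n) = -(-5 - n)/4 + 1/(2*((-(-5 - n)/4))) = (5/4 + n/4) + 1/(2*(5/4 + n/4)) = 5/4 + 1/(2*(5/4 + n/4)) + n/4)
F = 86 (F = 35 + 51 = 86)
K(12)*(F + 139) = ((8 + (5 + 12)²)/(4*(5 + 12)))*(86 + 139) = ((¼)*(8 + 17²)/17)*225 = ((¼)*(1/17)*(8 + 289))*225 = ((¼)*(1/17)*297)*225 = (297/68)*225 = 66825/68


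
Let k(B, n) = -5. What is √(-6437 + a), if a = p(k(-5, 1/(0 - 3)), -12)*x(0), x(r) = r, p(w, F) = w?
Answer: I*√6437 ≈ 80.231*I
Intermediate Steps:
a = 0 (a = -5*0 = 0)
√(-6437 + a) = √(-6437 + 0) = √(-6437) = I*√6437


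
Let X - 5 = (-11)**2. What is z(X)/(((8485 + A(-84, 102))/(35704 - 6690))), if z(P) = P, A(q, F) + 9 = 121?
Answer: 3655764/8597 ≈ 425.24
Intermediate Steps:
A(q, F) = 112 (A(q, F) = -9 + 121 = 112)
X = 126 (X = 5 + (-11)**2 = 5 + 121 = 126)
z(X)/(((8485 + A(-84, 102))/(35704 - 6690))) = 126/(((8485 + 112)/(35704 - 6690))) = 126/((8597/29014)) = 126/((8597*(1/29014))) = 126/(8597/29014) = 126*(29014/8597) = 3655764/8597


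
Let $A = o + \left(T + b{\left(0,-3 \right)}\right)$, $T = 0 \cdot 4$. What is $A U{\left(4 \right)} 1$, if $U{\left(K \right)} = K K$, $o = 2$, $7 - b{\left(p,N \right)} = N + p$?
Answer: $192$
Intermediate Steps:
$b{\left(p,N \right)} = 7 - N - p$ ($b{\left(p,N \right)} = 7 - \left(N + p\right) = 7 - N - p$)
$T = 0$
$A = 12$ ($A = 2 + \left(0 - -10\right) = 2 + \left(0 + \left(7 + 3 + 0\right)\right) = 2 + \left(0 + 10\right) = 2 + 10 = 12$)
$U{\left(K \right)} = K^{2}$
$A U{\left(4 \right)} 1 = 12 \cdot 4^{2} \cdot 1 = 12 \cdot 16 \cdot 1 = 192 \cdot 1 = 192$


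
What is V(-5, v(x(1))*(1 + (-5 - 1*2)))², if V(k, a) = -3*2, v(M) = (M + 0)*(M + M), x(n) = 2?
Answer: 36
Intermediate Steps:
v(M) = 2*M² (v(M) = M*(2*M) = 2*M²)
V(k, a) = -6
V(-5, v(x(1))*(1 + (-5 - 1*2)))² = (-6)² = 36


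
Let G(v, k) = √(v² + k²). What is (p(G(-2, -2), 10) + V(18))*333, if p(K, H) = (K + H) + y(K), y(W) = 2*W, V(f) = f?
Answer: 9324 + 1998*√2 ≈ 12150.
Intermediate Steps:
G(v, k) = √(k² + v²)
p(K, H) = H + 3*K (p(K, H) = (K + H) + 2*K = (H + K) + 2*K = H + 3*K)
(p(G(-2, -2), 10) + V(18))*333 = ((10 + 3*√((-2)² + (-2)²)) + 18)*333 = ((10 + 3*√(4 + 4)) + 18)*333 = ((10 + 3*√8) + 18)*333 = ((10 + 3*(2*√2)) + 18)*333 = ((10 + 6*√2) + 18)*333 = (28 + 6*√2)*333 = 9324 + 1998*√2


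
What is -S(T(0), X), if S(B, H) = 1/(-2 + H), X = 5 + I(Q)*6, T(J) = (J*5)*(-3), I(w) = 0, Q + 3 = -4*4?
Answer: -⅓ ≈ -0.33333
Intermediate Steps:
Q = -19 (Q = -3 - 4*4 = -3 - 16 = -19)
T(J) = -15*J (T(J) = (5*J)*(-3) = -15*J)
X = 5 (X = 5 + 0*6 = 5 + 0 = 5)
-S(T(0), X) = -1/(-2 + 5) = -1/3 = -1*⅓ = -⅓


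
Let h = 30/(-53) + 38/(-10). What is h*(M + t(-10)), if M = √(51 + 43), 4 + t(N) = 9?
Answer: -1157/53 - 1157*√94/265 ≈ -64.161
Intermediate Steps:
h = -1157/265 (h = 30*(-1/53) + 38*(-⅒) = -30/53 - 19/5 = -1157/265 ≈ -4.3660)
t(N) = 5 (t(N) = -4 + 9 = 5)
M = √94 ≈ 9.6954
h*(M + t(-10)) = -1157*(√94 + 5)/265 = -1157*(5 + √94)/265 = -1157/53 - 1157*√94/265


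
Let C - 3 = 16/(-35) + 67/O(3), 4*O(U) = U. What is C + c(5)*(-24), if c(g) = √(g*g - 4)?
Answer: 9647/105 - 24*√21 ≈ -18.106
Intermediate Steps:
O(U) = U/4
c(g) = √(-4 + g²) (c(g) = √(g² - 4) = √(-4 + g²))
C = 9647/105 (C = 3 + (16/(-35) + 67/(((¼)*3))) = 3 + (16*(-1/35) + 67/(¾)) = 3 + (-16/35 + 67*(4/3)) = 3 + (-16/35 + 268/3) = 3 + 9332/105 = 9647/105 ≈ 91.876)
C + c(5)*(-24) = 9647/105 + √(-4 + 5²)*(-24) = 9647/105 + √(-4 + 25)*(-24) = 9647/105 + √21*(-24) = 9647/105 - 24*√21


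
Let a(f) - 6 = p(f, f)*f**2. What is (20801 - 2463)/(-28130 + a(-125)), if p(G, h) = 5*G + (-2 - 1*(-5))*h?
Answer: -9169/7826562 ≈ -0.0011715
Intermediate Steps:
p(G, h) = 3*h + 5*G (p(G, h) = 5*G + (-2 + 5)*h = 5*G + 3*h = 3*h + 5*G)
a(f) = 6 + 8*f**3 (a(f) = 6 + (3*f + 5*f)*f**2 = 6 + (8*f)*f**2 = 6 + 8*f**3)
(20801 - 2463)/(-28130 + a(-125)) = (20801 - 2463)/(-28130 + (6 + 8*(-125)**3)) = 18338/(-28130 + (6 + 8*(-1953125))) = 18338/(-28130 + (6 - 15625000)) = 18338/(-28130 - 15624994) = 18338/(-15653124) = 18338*(-1/15653124) = -9169/7826562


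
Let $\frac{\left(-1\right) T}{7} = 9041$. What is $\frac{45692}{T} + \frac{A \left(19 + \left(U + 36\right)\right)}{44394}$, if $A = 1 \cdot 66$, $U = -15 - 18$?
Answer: $- \frac{46108522}{66894359} \approx -0.68927$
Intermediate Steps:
$T = -63287$ ($T = \left(-7\right) 9041 = -63287$)
$U = -33$ ($U = -15 - 18 = -33$)
$A = 66$
$\frac{45692}{T} + \frac{A \left(19 + \left(U + 36\right)\right)}{44394} = \frac{45692}{-63287} + \frac{66 \left(19 + \left(-33 + 36\right)\right)}{44394} = 45692 \left(- \frac{1}{63287}\right) + 66 \left(19 + 3\right) \frac{1}{44394} = - \frac{45692}{63287} + 66 \cdot 22 \cdot \frac{1}{44394} = - \frac{45692}{63287} + 1452 \cdot \frac{1}{44394} = - \frac{45692}{63287} + \frac{242}{7399} = - \frac{46108522}{66894359}$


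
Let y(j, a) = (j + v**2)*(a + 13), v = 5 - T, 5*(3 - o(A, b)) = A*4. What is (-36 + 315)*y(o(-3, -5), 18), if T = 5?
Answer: 233523/5 ≈ 46705.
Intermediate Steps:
o(A, b) = 3 - 4*A/5 (o(A, b) = 3 - A*4/5 = 3 - 4*A/5)
v = 0 (v = 5 - 1*5 = 5 - 5 = 0)
y(j, a) = j*(13 + a) (y(j, a) = (j + 0**2)*(a + 13) = (j + 0)*(13 + a) = j*(13 + a))
(-36 + 315)*y(o(-3, -5), 18) = (-36 + 315)*((3 - 4/5*(-3))*(13 + 18)) = 279*((3 + 12/5)*31) = 279*((27/5)*31) = 279*(837/5) = 233523/5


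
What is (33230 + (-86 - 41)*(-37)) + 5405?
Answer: 43334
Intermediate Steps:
(33230 + (-86 - 41)*(-37)) + 5405 = (33230 - 127*(-37)) + 5405 = (33230 + 4699) + 5405 = 37929 + 5405 = 43334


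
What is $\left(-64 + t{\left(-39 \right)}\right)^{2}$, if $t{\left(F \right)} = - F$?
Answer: $625$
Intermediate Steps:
$\left(-64 + t{\left(-39 \right)}\right)^{2} = \left(-64 - -39\right)^{2} = \left(-64 + 39\right)^{2} = \left(-25\right)^{2} = 625$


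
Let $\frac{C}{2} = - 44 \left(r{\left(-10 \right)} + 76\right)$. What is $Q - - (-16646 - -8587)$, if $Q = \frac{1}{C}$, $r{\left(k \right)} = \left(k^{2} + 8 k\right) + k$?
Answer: $- \frac{60990513}{7568} \approx -8059.0$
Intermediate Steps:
$r{\left(k \right)} = k^{2} + 9 k$
$C = -7568$ ($C = 2 \left(- 44 \left(- 10 \left(9 - 10\right) + 76\right)\right) = 2 \left(- 44 \left(\left(-10\right) \left(-1\right) + 76\right)\right) = 2 \left(- 44 \left(10 + 76\right)\right) = 2 \left(\left(-44\right) 86\right) = 2 \left(-3784\right) = -7568$)
$Q = - \frac{1}{7568}$ ($Q = \frac{1}{-7568} = - \frac{1}{7568} \approx -0.00013214$)
$Q - - (-16646 - -8587) = - \frac{1}{7568} - - (-16646 - -8587) = - \frac{1}{7568} - - (-16646 + 8587) = - \frac{1}{7568} - \left(-1\right) \left(-8059\right) = - \frac{1}{7568} - 8059 = - \frac{60990513}{7568}$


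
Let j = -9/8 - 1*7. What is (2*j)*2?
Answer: -65/2 ≈ -32.500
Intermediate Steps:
j = -65/8 (j = -9*⅛ - 7 = -9/8 - 7 = -65/8 ≈ -8.1250)
(2*j)*2 = (2*(-65/8))*2 = -65/4*2 = -65/2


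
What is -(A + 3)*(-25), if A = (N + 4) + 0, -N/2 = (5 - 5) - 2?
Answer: 275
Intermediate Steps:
N = 4 (N = -2*((5 - 5) - 2) = -2*(0 - 2) = -2*(-2) = 4)
A = 8 (A = (4 + 4) + 0 = 8 + 0 = 8)
-(A + 3)*(-25) = -(8 + 3)*(-25) = -1*11*(-25) = -11*(-25) = 275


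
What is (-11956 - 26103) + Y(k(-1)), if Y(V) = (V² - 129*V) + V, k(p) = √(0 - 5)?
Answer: -38064 - 128*I*√5 ≈ -38064.0 - 286.22*I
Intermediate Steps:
k(p) = I*√5 (k(p) = √(-5) = I*√5)
Y(V) = V² - 128*V
(-11956 - 26103) + Y(k(-1)) = (-11956 - 26103) + (I*√5)*(-128 + I*√5) = -38059 + I*√5*(-128 + I*√5)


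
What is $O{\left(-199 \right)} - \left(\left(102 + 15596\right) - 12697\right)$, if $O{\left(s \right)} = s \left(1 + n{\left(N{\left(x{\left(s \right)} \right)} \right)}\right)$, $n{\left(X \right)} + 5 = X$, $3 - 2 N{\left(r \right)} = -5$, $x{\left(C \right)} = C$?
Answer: $-3001$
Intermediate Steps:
$N{\left(r \right)} = 4$ ($N{\left(r \right)} = \frac{3}{2} - - \frac{5}{2} = \frac{3}{2} + \frac{5}{2} = 4$)
$n{\left(X \right)} = -5 + X$
$O{\left(s \right)} = 0$ ($O{\left(s \right)} = s \left(1 + \left(-5 + 4\right)\right) = s \left(1 - 1\right) = s 0 = 0$)
$O{\left(-199 \right)} - \left(\left(102 + 15596\right) - 12697\right) = 0 - \left(\left(102 + 15596\right) - 12697\right) = 0 - \left(15698 - 12697\right) = 0 - 3001 = -3001$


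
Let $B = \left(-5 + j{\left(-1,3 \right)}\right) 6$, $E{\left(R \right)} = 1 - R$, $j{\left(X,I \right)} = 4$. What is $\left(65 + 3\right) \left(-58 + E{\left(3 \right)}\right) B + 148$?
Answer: $24628$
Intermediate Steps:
$B = -6$ ($B = \left(-5 + 4\right) 6 = \left(-1\right) 6 = -6$)
$\left(65 + 3\right) \left(-58 + E{\left(3 \right)}\right) B + 148 = \left(65 + 3\right) \left(-58 + \left(1 - 3\right)\right) \left(-6\right) + 148 = 68 \left(-58 + \left(1 - 3\right)\right) \left(-6\right) + 148 = 68 \left(-58 - 2\right) \left(-6\right) + 148 = 68 \left(-60\right) \left(-6\right) + 148 = \left(-4080\right) \left(-6\right) + 148 = 24480 + 148 = 24628$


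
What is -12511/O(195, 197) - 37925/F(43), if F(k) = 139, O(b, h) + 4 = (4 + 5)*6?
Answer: -3635279/6950 ≈ -523.06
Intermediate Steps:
O(b, h) = 50 (O(b, h) = -4 + (4 + 5)*6 = -4 + 9*6 = -4 + 54 = 50)
-12511/O(195, 197) - 37925/F(43) = -12511/50 - 37925/139 = -3635279/6950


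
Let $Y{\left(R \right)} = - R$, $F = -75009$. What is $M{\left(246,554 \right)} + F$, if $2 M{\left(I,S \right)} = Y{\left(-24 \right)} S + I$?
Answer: $-68238$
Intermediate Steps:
$M{\left(I,S \right)} = \frac{I}{2} + 12 S$ ($M{\left(I,S \right)} = \frac{\left(-1\right) \left(-24\right) S + I}{2} = \frac{24 S + I}{2} = \frac{I + 24 S}{2} = \frac{I}{2} + 12 S$)
$M{\left(246,554 \right)} + F = \left(\frac{1}{2} \cdot 246 + 12 \cdot 554\right) - 75009 = \left(123 + 6648\right) - 75009 = 6771 - 75009 = -68238$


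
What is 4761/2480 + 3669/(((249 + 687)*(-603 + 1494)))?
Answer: 165819119/86177520 ≈ 1.9242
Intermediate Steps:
4761/2480 + 3669/(((249 + 687)*(-603 + 1494))) = 4761*(1/2480) + 3669/((936*891)) = 4761/2480 + 3669/833976 = 4761/2480 + 3669*(1/833976) = 4761/2480 + 1223/277992 = 165819119/86177520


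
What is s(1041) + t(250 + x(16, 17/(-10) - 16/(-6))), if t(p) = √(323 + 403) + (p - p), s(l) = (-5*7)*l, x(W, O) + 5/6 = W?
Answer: -36435 + 11*√6 ≈ -36408.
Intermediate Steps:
x(W, O) = -⅚ + W
s(l) = -35*l
t(p) = 11*√6 (t(p) = √726 + 0 = 11*√6 + 0 = 11*√6)
s(1041) + t(250 + x(16, 17/(-10) - 16/(-6))) = -35*1041 + 11*√6 = -36435 + 11*√6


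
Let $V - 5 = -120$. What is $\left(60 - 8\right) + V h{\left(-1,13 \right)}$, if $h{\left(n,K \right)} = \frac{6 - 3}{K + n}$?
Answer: $\frac{93}{4} \approx 23.25$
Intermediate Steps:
$V = -115$ ($V = 5 - 120 = -115$)
$h{\left(n,K \right)} = \frac{3}{K + n}$
$\left(60 - 8\right) + V h{\left(-1,13 \right)} = \left(60 - 8\right) - 115 \frac{3}{13 - 1} = 52 - 115 \cdot \frac{3}{12} = 52 - 115 \cdot 3 \cdot \frac{1}{12} = 52 - \frac{115}{4} = \frac{93}{4}$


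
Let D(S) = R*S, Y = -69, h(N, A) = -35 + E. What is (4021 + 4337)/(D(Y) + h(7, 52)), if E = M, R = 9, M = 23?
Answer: -2786/211 ≈ -13.204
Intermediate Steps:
E = 23
h(N, A) = -12 (h(N, A) = -35 + 23 = -12)
D(S) = 9*S
(4021 + 4337)/(D(Y) + h(7, 52)) = (4021 + 4337)/(9*(-69) - 12) = 8358/(-621 - 12) = 8358/(-633) = 8358*(-1/633) = -2786/211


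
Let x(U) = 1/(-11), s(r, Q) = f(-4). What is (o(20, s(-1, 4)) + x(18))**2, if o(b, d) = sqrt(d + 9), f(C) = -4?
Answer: 606/121 - 2*sqrt(5)/11 ≈ 4.6017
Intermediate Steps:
s(r, Q) = -4
o(b, d) = sqrt(9 + d)
x(U) = -1/11
(o(20, s(-1, 4)) + x(18))**2 = (sqrt(9 - 4) - 1/11)**2 = (sqrt(5) - 1/11)**2 = (-1/11 + sqrt(5))**2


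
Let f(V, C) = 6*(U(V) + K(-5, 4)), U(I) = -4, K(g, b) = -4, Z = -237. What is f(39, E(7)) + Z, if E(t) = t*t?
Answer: -285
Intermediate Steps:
E(t) = t**2
f(V, C) = -48 (f(V, C) = 6*(-4 - 4) = 6*(-8) = -48)
f(39, E(7)) + Z = -48 - 237 = -285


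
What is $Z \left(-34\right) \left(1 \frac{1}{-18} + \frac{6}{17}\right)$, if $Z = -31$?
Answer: $\frac{2821}{9} \approx 313.44$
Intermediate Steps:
$Z \left(-34\right) \left(1 \frac{1}{-18} + \frac{6}{17}\right) = \left(-31\right) \left(-34\right) \left(1 \frac{1}{-18} + \frac{6}{17}\right) = 1054 \left(1 \left(- \frac{1}{18}\right) + 6 \cdot \frac{1}{17}\right) = 1054 \left(- \frac{1}{18} + \frac{6}{17}\right) = 1054 \cdot \frac{91}{306} = \frac{2821}{9}$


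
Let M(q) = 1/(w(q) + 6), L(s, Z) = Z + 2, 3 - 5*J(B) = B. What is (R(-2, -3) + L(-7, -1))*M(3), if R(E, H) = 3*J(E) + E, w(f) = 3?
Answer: 2/9 ≈ 0.22222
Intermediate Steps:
J(B) = ⅗ - B/5
L(s, Z) = 2 + Z
R(E, H) = 9/5 + 2*E/5 (R(E, H) = 3*(⅗ - E/5) + E = (9/5 - 3*E/5) + E = 9/5 + 2*E/5)
M(q) = ⅑ (M(q) = 1/(3 + 6) = 1/9 = ⅑)
(R(-2, -3) + L(-7, -1))*M(3) = ((9/5 + (⅖)*(-2)) + (2 - 1))*(⅑) = ((9/5 - ⅘) + 1)*(⅑) = (1 + 1)*(⅑) = 2*(⅑) = 2/9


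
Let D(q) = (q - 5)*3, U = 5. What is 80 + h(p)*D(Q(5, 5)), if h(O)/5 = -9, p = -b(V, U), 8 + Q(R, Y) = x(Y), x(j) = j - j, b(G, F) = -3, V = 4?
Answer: 1835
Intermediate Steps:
x(j) = 0
Q(R, Y) = -8 (Q(R, Y) = -8 + 0 = -8)
p = 3 (p = -1*(-3) = 3)
h(O) = -45 (h(O) = 5*(-9) = -45)
D(q) = -15 + 3*q (D(q) = (-5 + q)*3 = -15 + 3*q)
80 + h(p)*D(Q(5, 5)) = 80 - 45*(-15 + 3*(-8)) = 80 - 45*(-15 - 24) = 80 - 45*(-39) = 80 + 1755 = 1835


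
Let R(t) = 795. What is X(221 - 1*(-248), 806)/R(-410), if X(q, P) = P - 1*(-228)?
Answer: 1034/795 ≈ 1.3006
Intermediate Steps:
X(q, P) = 228 + P (X(q, P) = P + 228 = 228 + P)
X(221 - 1*(-248), 806)/R(-410) = (228 + 806)/795 = 1034*(1/795) = 1034/795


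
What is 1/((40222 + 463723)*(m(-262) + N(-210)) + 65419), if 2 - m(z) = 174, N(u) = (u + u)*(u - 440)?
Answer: 1/137490371879 ≈ 7.2732e-12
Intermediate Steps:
N(u) = 2*u*(-440 + u) (N(u) = (2*u)*(-440 + u) = 2*u*(-440 + u))
m(z) = -172 (m(z) = 2 - 1*174 = 2 - 174 = -172)
1/((40222 + 463723)*(m(-262) + N(-210)) + 65419) = 1/((40222 + 463723)*(-172 + 2*(-210)*(-440 - 210)) + 65419) = 1/(503945*(-172 + 2*(-210)*(-650)) + 65419) = 1/(503945*(-172 + 273000) + 65419) = 1/(503945*272828 + 65419) = 1/(137490306460 + 65419) = 1/137490371879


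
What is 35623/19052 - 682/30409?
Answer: 1070266343/579352268 ≈ 1.8473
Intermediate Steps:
35623/19052 - 682/30409 = 1070266343/579352268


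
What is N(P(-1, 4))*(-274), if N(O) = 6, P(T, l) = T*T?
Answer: -1644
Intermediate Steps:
P(T, l) = T**2
N(P(-1, 4))*(-274) = 6*(-274) = -1644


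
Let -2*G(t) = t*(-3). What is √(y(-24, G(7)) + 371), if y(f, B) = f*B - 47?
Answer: 6*√2 ≈ 8.4853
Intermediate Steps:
G(t) = 3*t/2 (G(t) = -t*(-3)/2 = -(-3)*t/2 = 3*t/2)
y(f, B) = -47 + B*f (y(f, B) = B*f - 47 = -47 + B*f)
√(y(-24, G(7)) + 371) = √((-47 + ((3/2)*7)*(-24)) + 371) = √((-47 + (21/2)*(-24)) + 371) = √((-47 - 252) + 371) = √(-299 + 371) = √72 = 6*√2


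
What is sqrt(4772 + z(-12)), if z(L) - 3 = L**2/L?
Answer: sqrt(4763) ≈ 69.015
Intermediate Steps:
z(L) = 3 + L (z(L) = 3 + L**2/L = 3 + L)
sqrt(4772 + z(-12)) = sqrt(4772 + (3 - 12)) = sqrt(4772 - 9) = sqrt(4763)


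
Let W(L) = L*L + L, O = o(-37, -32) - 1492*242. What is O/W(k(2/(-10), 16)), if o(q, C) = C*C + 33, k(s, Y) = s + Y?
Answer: -9000175/6636 ≈ -1356.3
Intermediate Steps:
k(s, Y) = Y + s
o(q, C) = 33 + C² (o(q, C) = C² + 33 = 33 + C²)
O = -360007 (O = (33 + (-32)²) - 1492*242 = (33 + 1024) - 361064 = 1057 - 361064 = -360007)
W(L) = L + L² (W(L) = L² + L = L + L²)
O/W(k(2/(-10), 16)) = -360007*1/((1 + (16 + 2/(-10)))*(16 + 2/(-10))) = -360007*1/((1 + (16 + 2*(-⅒)))*(16 + 2*(-⅒))) = -360007*1/((1 + (16 - ⅕))*(16 - ⅕)) = -360007*5/(79*(1 + 79/5)) = -360007/((79/5)*(84/5)) = -360007/6636/25 = -360007*25/6636 = -9000175/6636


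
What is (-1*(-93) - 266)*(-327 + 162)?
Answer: 28545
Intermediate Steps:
(-1*(-93) - 266)*(-327 + 162) = (93 - 266)*(-165) = -173*(-165) = 28545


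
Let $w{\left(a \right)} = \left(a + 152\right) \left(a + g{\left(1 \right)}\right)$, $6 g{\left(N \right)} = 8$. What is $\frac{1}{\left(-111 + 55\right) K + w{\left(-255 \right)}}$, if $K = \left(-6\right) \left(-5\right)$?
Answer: $\frac{3}{73343} \approx 4.0904 \cdot 10^{-5}$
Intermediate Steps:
$g{\left(N \right)} = \frac{4}{3}$ ($g{\left(N \right)} = \frac{1}{6} \cdot 8 = \frac{4}{3}$)
$w{\left(a \right)} = \left(152 + a\right) \left(\frac{4}{3} + a\right)$ ($w{\left(a \right)} = \left(a + 152\right) \left(a + \frac{4}{3}\right) = \left(152 + a\right) \left(\frac{4}{3} + a\right)$)
$K = 30$
$\frac{1}{\left(-111 + 55\right) K + w{\left(-255 \right)}} = \frac{1}{\left(-111 + 55\right) 30 + \left(\frac{608}{3} + \left(-255\right)^{2} + \frac{460}{3} \left(-255\right)\right)} = \frac{1}{\left(-56\right) 30 + \left(\frac{608}{3} + 65025 - 39100\right)} = \frac{1}{-1680 + \frac{78383}{3}} = \frac{1}{\frac{73343}{3}} = \frac{3}{73343}$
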